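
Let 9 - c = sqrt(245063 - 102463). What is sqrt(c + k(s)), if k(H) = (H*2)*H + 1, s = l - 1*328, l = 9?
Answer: sqrt(203532 - 10*sqrt(1426)) ≈ 450.73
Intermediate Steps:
s = -319 (s = 9 - 1*328 = 9 - 328 = -319)
k(H) = 1 + 2*H**2 (k(H) = (2*H)*H + 1 = 2*H**2 + 1 = 1 + 2*H**2)
c = 9 - 10*sqrt(1426) (c = 9 - sqrt(245063 - 102463) = 9 - sqrt(142600) = 9 - 10*sqrt(1426) ≈ -368.62)
sqrt(c + k(s)) = sqrt((9 - 10*sqrt(1426)) + (1 + 2*(-319)**2)) = sqrt((9 - 10*sqrt(1426)) + (1 + 2*101761)) = sqrt((9 - 10*sqrt(1426)) + (1 + 203522)) = sqrt((9 - 10*sqrt(1426)) + 203523) = sqrt(203532 - 10*sqrt(1426))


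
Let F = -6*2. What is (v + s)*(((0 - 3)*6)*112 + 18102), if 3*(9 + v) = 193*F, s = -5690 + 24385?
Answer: 288164604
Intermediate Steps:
F = -12
s = 18695
v = -781 (v = -9 + (193*(-12))/3 = -9 + (⅓)*(-2316) = -9 - 772 = -781)
(v + s)*(((0 - 3)*6)*112 + 18102) = (-781 + 18695)*(((0 - 3)*6)*112 + 18102) = 17914*(-3*6*112 + 18102) = 17914*(-18*112 + 18102) = 17914*(-2016 + 18102) = 17914*16086 = 288164604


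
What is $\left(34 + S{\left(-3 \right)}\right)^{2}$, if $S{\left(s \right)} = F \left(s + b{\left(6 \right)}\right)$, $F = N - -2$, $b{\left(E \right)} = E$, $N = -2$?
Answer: $1156$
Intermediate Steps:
$F = 0$ ($F = -2 - -2 = -2 + 2 = 0$)
$S{\left(s \right)} = 0$ ($S{\left(s \right)} = 0 \left(s + 6\right) = 0 \left(6 + s\right) = 0$)
$\left(34 + S{\left(-3 \right)}\right)^{2} = \left(34 + 0\right)^{2} = 34^{2} = 1156$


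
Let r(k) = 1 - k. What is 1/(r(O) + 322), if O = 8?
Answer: 1/315 ≈ 0.0031746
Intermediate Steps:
1/(r(O) + 322) = 1/((1 - 1*8) + 322) = 1/((1 - 8) + 322) = 1/(-7 + 322) = 1/315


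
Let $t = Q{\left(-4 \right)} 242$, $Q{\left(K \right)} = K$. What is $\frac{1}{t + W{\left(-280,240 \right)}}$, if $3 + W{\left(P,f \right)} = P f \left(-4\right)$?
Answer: $\frac{1}{267829} \approx 3.7337 \cdot 10^{-6}$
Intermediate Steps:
$W{\left(P,f \right)} = -3 - 4 P f$ ($W{\left(P,f \right)} = -3 + P f \left(-4\right) = -3 - 4 P f$)
$t = -968$ ($t = \left(-4\right) 242 = -968$)
$\frac{1}{t + W{\left(-280,240 \right)}} = \frac{1}{-968 - \left(3 - 268800\right)} = \frac{1}{-968 + \left(-3 + 268800\right)} = \frac{1}{-968 + 268797} = \frac{1}{267829}$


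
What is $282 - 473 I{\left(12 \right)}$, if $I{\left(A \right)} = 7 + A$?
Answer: $-8705$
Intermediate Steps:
$282 - 473 I{\left(12 \right)} = 282 - 473 \left(7 + 12\right) = 282 - 8987 = -8705$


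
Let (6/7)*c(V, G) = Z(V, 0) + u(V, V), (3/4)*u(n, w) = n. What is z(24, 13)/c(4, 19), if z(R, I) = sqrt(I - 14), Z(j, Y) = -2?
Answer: 9*I/35 ≈ 0.25714*I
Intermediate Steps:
u(n, w) = 4*n/3
z(R, I) = sqrt(-14 + I)
c(V, G) = -7/3 + 14*V/9 (c(V, G) = 7*(-2 + 4*V/3)/6 = -7/3 + 14*V/9)
z(24, 13)/c(4, 19) = sqrt(-14 + 13)/(-7/3 + (14/9)*4) = sqrt(-1)/(-7/3 + 56/9) = I/(35/9) = I*(9/35) = 9*I/35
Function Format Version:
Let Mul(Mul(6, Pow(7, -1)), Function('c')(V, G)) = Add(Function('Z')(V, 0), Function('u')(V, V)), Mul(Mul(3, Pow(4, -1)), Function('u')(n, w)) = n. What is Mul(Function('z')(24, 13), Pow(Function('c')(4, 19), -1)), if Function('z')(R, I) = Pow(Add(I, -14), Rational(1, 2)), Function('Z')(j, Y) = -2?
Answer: Mul(Rational(9, 35), I) ≈ Mul(0.25714, I)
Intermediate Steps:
Function('u')(n, w) = Mul(Rational(4, 3), n)
Function('z')(R, I) = Pow(Add(-14, I), Rational(1, 2))
Function('c')(V, G) = Add(Rational(-7, 3), Mul(Rational(14, 9), V)) (Function('c')(V, G) = Mul(Rational(7, 6), Add(-2, Mul(Rational(4, 3), V))) = Add(Rational(-7, 3), Mul(Rational(14, 9), V)))
Mul(Function('z')(24, 13), Pow(Function('c')(4, 19), -1)) = Mul(Pow(Add(-14, 13), Rational(1, 2)), Pow(Add(Rational(-7, 3), Mul(Rational(14, 9), 4)), -1)) = Mul(Pow(-1, Rational(1, 2)), Pow(Add(Rational(-7, 3), Rational(56, 9)), -1)) = Mul(I, Pow(Rational(35, 9), -1)) = Mul(I, Rational(9, 35)) = Mul(Rational(9, 35), I)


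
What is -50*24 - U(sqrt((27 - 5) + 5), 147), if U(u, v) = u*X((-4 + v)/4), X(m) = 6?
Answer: -1200 - 18*sqrt(3) ≈ -1231.2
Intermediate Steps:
U(u, v) = 6*u (U(u, v) = u*6 = 6*u)
-50*24 - U(sqrt((27 - 5) + 5), 147) = -50*24 - 6*sqrt((27 - 5) + 5) = -1200 - 6*sqrt(22 + 5) = -1200 - 6*sqrt(27) = -1200 - 6*3*sqrt(3) = -1200 - 18*sqrt(3)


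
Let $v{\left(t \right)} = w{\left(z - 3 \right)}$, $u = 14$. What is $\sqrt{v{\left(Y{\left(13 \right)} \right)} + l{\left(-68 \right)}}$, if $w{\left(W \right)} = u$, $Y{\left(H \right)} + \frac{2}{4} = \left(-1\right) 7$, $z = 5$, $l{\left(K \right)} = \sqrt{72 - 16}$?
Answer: $\sqrt{14 + 2 \sqrt{14}} \approx 4.635$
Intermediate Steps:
$l{\left(K \right)} = 2 \sqrt{14}$ ($l{\left(K \right)} = \sqrt{56} = 2 \sqrt{14}$)
$Y{\left(H \right)} = - \frac{15}{2}$ ($Y{\left(H \right)} = - \frac{1}{2} - 7 = - \frac{15}{2}$)
$w{\left(W \right)} = 14$
$v{\left(t \right)} = 14$
$\sqrt{v{\left(Y{\left(13 \right)} \right)} + l{\left(-68 \right)}} = \sqrt{14 + 2 \sqrt{14}}$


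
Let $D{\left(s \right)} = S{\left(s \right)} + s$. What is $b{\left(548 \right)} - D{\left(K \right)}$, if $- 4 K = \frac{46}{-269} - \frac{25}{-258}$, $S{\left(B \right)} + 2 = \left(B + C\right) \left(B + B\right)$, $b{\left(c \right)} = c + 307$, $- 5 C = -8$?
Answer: $\frac{165099213564463}{192665504160} \approx 856.92$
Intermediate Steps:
$C = \frac{8}{5}$ ($C = \left(- \frac{1}{5}\right) \left(-8\right) = \frac{8}{5} \approx 1.6$)
$b{\left(c \right)} = 307 + c$
$S{\left(B \right)} = -2 + 2 B \left(\frac{8}{5} + B\right)$ ($S{\left(B \right)} = -2 + \left(B + \frac{8}{5}\right) \left(B + B\right) = -2 + \left(\frac{8}{5} + B\right) 2 B = -2 + 2 B \left(\frac{8}{5} + B\right)$)
$K = \frac{5143}{277608}$ ($K = - \frac{\frac{46}{-269} - \frac{25}{-258}}{4} = - \frac{46 \left(- \frac{1}{269}\right) - - \frac{25}{258}}{4} = - \frac{- \frac{46}{269} + \frac{25}{258}}{4} = \left(- \frac{1}{4}\right) \left(- \frac{5143}{69402}\right) = \frac{5143}{277608} \approx 0.018526$)
$D{\left(s \right)} = -2 + 2 s^{2} + \frac{21 s}{5}$ ($D{\left(s \right)} = \left(-2 + 2 s^{2} + \frac{16 s}{5}\right) + s = -2 + 2 s^{2} + \frac{21 s}{5}$)
$b{\left(548 \right)} - D{\left(K \right)} = \left(307 + 548\right) - \left(-2 + 2 \left(\frac{5143}{277608}\right)^{2} + \frac{21}{5} \cdot \frac{5143}{277608}\right) = 855 - \left(-2 + 2 \cdot \frac{26450449}{77066201664} + \frac{36001}{462680}\right) = 855 - \left(-2 + \frac{26450449}{38533100832} + \frac{36001}{462680}\right) = 855 - - \frac{370207507663}{192665504160} = 855 + \frac{370207507663}{192665504160} = \frac{165099213564463}{192665504160}$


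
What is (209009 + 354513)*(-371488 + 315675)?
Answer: -31451853386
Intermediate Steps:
(209009 + 354513)*(-371488 + 315675) = 563522*(-55813) = -31451853386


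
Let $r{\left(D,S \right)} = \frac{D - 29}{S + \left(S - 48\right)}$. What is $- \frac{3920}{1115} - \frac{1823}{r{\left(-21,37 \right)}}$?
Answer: $\frac{5265277}{5575} \approx 944.44$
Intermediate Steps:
$r{\left(D,S \right)} = \frac{-29 + D}{-48 + 2 S}$ ($r{\left(D,S \right)} = \frac{-29 + D}{S + \left(-48 + S\right)} = \frac{-29 + D}{-48 + 2 S}$)
$- \frac{3920}{1115} - \frac{1823}{r{\left(-21,37 \right)}} = - \frac{3920}{1115} - \frac{1823}{\frac{1}{2} \frac{1}{-24 + 37} \left(-29 - 21\right)} = \left(-3920\right) \frac{1}{1115} - \frac{1823}{\frac{1}{2} \cdot \frac{1}{13} \left(-50\right)} = - \frac{784}{223} - \frac{1823}{\frac{1}{2} \cdot \frac{1}{13} \left(-50\right)} = - \frac{784}{223} - \frac{1823}{- \frac{25}{13}} = - \frac{784}{223} - - \frac{23699}{25} = - \frac{784}{223} + \frac{23699}{25} = \frac{5265277}{5575}$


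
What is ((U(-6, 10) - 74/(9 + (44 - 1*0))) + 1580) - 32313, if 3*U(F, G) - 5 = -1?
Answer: -4886557/159 ≈ -30733.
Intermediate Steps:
U(F, G) = 4/3 (U(F, G) = 5/3 + (⅓)*(-1) = 5/3 - ⅓ = 4/3)
((U(-6, 10) - 74/(9 + (44 - 1*0))) + 1580) - 32313 = ((4/3 - 74/(9 + (44 - 1*0))) + 1580) - 32313 = ((4/3 - 74/(9 + (44 + 0))) + 1580) - 32313 = ((4/3 - 74/(9 + 44)) + 1580) - 32313 = ((4/3 - 74/53) + 1580) - 32313 = (-10/159 + 1580) - 32313 = 251210/159 - 32313 = -4886557/159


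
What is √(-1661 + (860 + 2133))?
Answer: 6*√37 ≈ 36.497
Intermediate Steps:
√(-1661 + (860 + 2133)) = √(-1661 + 2993) = √1332 = 6*√37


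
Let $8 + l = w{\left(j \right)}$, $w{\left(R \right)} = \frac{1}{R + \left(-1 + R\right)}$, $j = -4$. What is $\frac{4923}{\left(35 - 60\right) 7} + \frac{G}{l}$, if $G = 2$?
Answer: $- \frac{362529}{12775} \approx -28.378$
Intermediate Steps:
$w{\left(R \right)} = \frac{1}{-1 + 2 R}$
$l = - \frac{73}{9}$ ($l = -8 + \frac{1}{-1 + 2 \left(-4\right)} = -8 + \frac{1}{-1 - 8} = -8 + \frac{1}{-9} = -8 - \frac{1}{9} = - \frac{73}{9} \approx -8.1111$)
$\frac{4923}{\left(35 - 60\right) 7} + \frac{G}{l} = \frac{4923}{\left(35 - 60\right) 7} + \frac{2}{- \frac{73}{9}} = \frac{4923}{\left(35 - 60\right) 7} + 2 \left(- \frac{9}{73}\right) = \frac{4923}{\left(-25\right) 7} - \frac{18}{73} = \frac{4923}{-175} - \frac{18}{73} = 4923 \left(- \frac{1}{175}\right) - \frac{18}{73} = - \frac{4923}{175} - \frac{18}{73} = - \frac{362529}{12775}$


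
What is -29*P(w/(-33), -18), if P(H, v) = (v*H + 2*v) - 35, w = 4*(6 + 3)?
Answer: 16385/11 ≈ 1489.5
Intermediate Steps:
w = 36 (w = 4*9 = 36)
P(H, v) = -35 + 2*v + H*v (P(H, v) = (H*v + 2*v) - 35 = (2*v + H*v) - 35 = -35 + 2*v + H*v)
-29*P(w/(-33), -18) = -29*(-35 + 2*(-18) + (36/(-33))*(-18)) = -29*(-35 - 36 + (36*(-1/33))*(-18)) = -29*(-35 - 36 - 12/11*(-18)) = -29*(-35 - 36 + 216/11) = -29*(-565/11) = 16385/11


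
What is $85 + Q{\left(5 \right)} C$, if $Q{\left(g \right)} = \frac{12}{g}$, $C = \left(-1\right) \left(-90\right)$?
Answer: $301$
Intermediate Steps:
$C = 90$
$85 + Q{\left(5 \right)} C = 85 + \frac{12}{5} \cdot 90 = 85 + 216 = 301$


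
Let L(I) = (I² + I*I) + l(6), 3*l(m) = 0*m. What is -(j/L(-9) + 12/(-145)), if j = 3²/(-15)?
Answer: 677/7830 ≈ 0.086462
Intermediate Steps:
l(m) = 0 (l(m) = (0*m)/3 = (⅓)*0 = 0)
j = -⅗ (j = 9*(-1/15) = -⅗ ≈ -0.60000)
L(I) = 2*I² (L(I) = (I² + I*I) + 0 = (I² + I²) + 0 = 2*I² + 0 = 2*I²)
-(j/L(-9) + 12/(-145)) = -(-3/(5*(2*(-9)²)) + 12/(-145)) = -(-3/(5*(2*81)) + 12*(-1/145)) = -(-⅗/162 - 12/145) = -(-⅗*1/162 - 12/145) = -(-1/270 - 12/145) = -1*(-677/7830) = 677/7830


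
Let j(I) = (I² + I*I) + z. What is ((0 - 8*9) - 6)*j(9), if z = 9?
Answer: -13338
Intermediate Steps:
j(I) = 9 + 2*I² (j(I) = (I² + I*I) + 9 = (I² + I²) + 9 = 2*I² + 9 = 9 + 2*I²)
((0 - 8*9) - 6)*j(9) = ((0 - 8*9) - 6)*(9 + 2*9²) = ((0 - 72) - 6)*(9 + 2*81) = (-72 - 6)*(9 + 162) = -78*171 = -13338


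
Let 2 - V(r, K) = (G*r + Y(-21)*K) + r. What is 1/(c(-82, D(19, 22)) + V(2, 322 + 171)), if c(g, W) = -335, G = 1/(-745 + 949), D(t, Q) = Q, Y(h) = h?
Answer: 102/1021835 ≈ 9.9820e-5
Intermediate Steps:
G = 1/204 ≈ 0.0049020
V(r, K) = 2 + 21*K - 205*r/204 (V(r, K) = 2 - ((r/204 - 21*K) + r) = 2 - ((-21*K + r/204) + r) = 2 - (-21*K + 205*r/204) = 2 + (21*K - 205*r/204) = 2 + 21*K - 205*r/204)
1/(c(-82, D(19, 22)) + V(2, 322 + 171)) = 1/(-335 + (2 + 21*(322 + 171) - 205/204*2)) = 1/(-335 + (2 + 21*493 - 205/102)) = 1/(-335 + (2 + 10353 - 205/102)) = 1/(-335 + 1056005/102) = 1/(1021835/102) = 102/1021835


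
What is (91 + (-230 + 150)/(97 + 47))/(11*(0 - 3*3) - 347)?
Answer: -407/2007 ≈ -0.20279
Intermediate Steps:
(91 + (-230 + 150)/(97 + 47))/(11*(0 - 3*3) - 347) = (91 - 80/144)/(11*(0 - 9) - 347) = (91 - 80*1/144)/(11*(-9) - 347) = (91 - 5/9)/(-99 - 347) = (814/9)/(-446) = (814/9)*(-1/446) = -407/2007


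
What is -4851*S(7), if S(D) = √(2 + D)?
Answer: -14553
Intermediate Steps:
-4851*S(7) = -4851*√(2 + 7) = -4851*√9 = -4851*3 = -1617*9 = -14553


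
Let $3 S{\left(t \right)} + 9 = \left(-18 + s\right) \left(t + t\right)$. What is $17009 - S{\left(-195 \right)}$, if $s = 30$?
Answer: $18572$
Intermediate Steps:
$S{\left(t \right)} = -3 + 8 t$ ($S{\left(t \right)} = -3 + \frac{\left(-18 + 30\right) \left(t + t\right)}{3} = -3 + \frac{12 \cdot 2 t}{3} = -3 + \frac{24 t}{3} = -3 + 8 t$)
$17009 - S{\left(-195 \right)} = 17009 - \left(-3 + 8 \left(-195\right)\right) = 17009 - \left(-3 - 1560\right) = 17009 - -1563 = 17009 + 1563 = 18572$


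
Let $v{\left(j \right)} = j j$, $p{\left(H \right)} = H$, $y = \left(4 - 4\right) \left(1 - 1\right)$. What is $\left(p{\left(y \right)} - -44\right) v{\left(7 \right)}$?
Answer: $2156$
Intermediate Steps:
$y = 0$ ($y = 0 \cdot 0 = 0$)
$v{\left(j \right)} = j^{2}$
$\left(p{\left(y \right)} - -44\right) v{\left(7 \right)} = \left(0 - -44\right) 7^{2} = \left(0 + 44\right) 49 = 44 \cdot 49 = 2156$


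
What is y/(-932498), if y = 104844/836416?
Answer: -26211/194989061792 ≈ -1.3442e-7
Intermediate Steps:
y = 26211/209104 (y = 104844*(1/836416) = 26211/209104 ≈ 0.12535)
y/(-932498) = (26211/209104)/(-932498) = (26211/209104)*(-1/932498) = -26211/194989061792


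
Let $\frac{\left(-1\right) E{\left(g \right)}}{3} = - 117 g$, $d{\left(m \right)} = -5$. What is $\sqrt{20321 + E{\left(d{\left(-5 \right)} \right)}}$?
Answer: $\sqrt{18566} \approx 136.26$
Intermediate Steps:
$E{\left(g \right)} = 351 g$ ($E{\left(g \right)} = - 3 \left(- 117 g\right) = 351 g$)
$\sqrt{20321 + E{\left(d{\left(-5 \right)} \right)}} = \sqrt{20321 + 351 \left(-5\right)} = \sqrt{20321 - 1755} = \sqrt{18566}$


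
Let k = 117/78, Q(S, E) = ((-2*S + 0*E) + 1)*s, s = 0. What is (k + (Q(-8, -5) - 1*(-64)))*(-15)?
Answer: -1965/2 ≈ -982.50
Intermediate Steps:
Q(S, E) = 0 (Q(S, E) = ((-2*S + 0*E) + 1)*0 = ((-2*S + 0) + 1)*0 = (-2*S + 1)*0 = (1 - 2*S)*0 = 0)
k = 3/2 (k = 117*(1/78) = 3/2 ≈ 1.5000)
(k + (Q(-8, -5) - 1*(-64)))*(-15) = (3/2 + (0 - 1*(-64)))*(-15) = (3/2 + (0 + 64))*(-15) = (3/2 + 64)*(-15) = (131/2)*(-15) = -1965/2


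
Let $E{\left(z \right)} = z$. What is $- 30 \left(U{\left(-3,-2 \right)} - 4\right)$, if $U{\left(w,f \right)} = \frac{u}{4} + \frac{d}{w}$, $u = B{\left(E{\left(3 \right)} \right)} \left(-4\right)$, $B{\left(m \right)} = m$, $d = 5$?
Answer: $260$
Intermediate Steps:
$u = -12$ ($u = 3 \left(-4\right) = -12$)
$U{\left(w,f \right)} = -3 + \frac{5}{w}$ ($U{\left(w,f \right)} = - \frac{12}{4} + \frac{5}{w} = \left(-12\right) \frac{1}{4} + \frac{5}{w} = -3 + \frac{5}{w}$)
$- 30 \left(U{\left(-3,-2 \right)} - 4\right) = - 30 \left(\left(-3 + \frac{5}{-3}\right) - 4\right) = - 30 \left(\left(-3 + 5 \left(- \frac{1}{3}\right)\right) - 4\right) = - 30 \left(\left(-3 - \frac{5}{3}\right) - 4\right) = - 30 \left(- \frac{14}{3} - 4\right) = \left(-30\right) \left(- \frac{26}{3}\right) = 260$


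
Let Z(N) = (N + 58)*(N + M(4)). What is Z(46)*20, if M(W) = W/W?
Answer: 97760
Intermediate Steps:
M(W) = 1
Z(N) = (1 + N)*(58 + N) (Z(N) = (N + 58)*(N + 1) = (58 + N)*(1 + N) = (1 + N)*(58 + N))
Z(46)*20 = (58 + 46² + 59*46)*20 = (58 + 2116 + 2714)*20 = 4888*20 = 97760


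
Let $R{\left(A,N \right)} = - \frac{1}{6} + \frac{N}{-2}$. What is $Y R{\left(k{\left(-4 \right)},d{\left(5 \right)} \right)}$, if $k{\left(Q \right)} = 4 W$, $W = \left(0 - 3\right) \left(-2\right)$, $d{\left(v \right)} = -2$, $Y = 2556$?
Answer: $2130$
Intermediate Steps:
$W = 6$ ($W = \left(-3\right) \left(-2\right) = 6$)
$k{\left(Q \right)} = 24$ ($k{\left(Q \right)} = 4 \cdot 6 = 24$)
$R{\left(A,N \right)} = - \frac{1}{6} - \frac{N}{2}$ ($R{\left(A,N \right)} = \left(-1\right) \frac{1}{6} + N \left(- \frac{1}{2}\right) = - \frac{1}{6} - \frac{N}{2}$)
$Y R{\left(k{\left(-4 \right)},d{\left(5 \right)} \right)} = 2556 \left(- \frac{1}{6} - -1\right) = 2556 \left(- \frac{1}{6} + 1\right) = 2556 \cdot \frac{5}{6} = 2130$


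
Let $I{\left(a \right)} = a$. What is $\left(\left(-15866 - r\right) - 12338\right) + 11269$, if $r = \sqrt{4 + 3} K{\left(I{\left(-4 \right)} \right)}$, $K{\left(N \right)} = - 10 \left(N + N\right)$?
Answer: $-16935 - 80 \sqrt{7} \approx -17147.0$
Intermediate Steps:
$K{\left(N \right)} = - 20 N$ ($K{\left(N \right)} = - 10 \cdot 2 N = - 20 N$)
$r = 80 \sqrt{7}$ ($r = \sqrt{4 + 3} \left(\left(-20\right) \left(-4\right)\right) = \sqrt{7} \cdot 80 = 80 \sqrt{7} \approx 211.66$)
$\left(\left(-15866 - r\right) - 12338\right) + 11269 = \left(\left(-15866 - 80 \sqrt{7}\right) - 12338\right) + 11269 = \left(-28204 - 80 \sqrt{7}\right) + 11269 = -16935 - 80 \sqrt{7}$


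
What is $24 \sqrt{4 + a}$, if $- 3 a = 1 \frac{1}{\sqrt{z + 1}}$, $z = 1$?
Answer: $4 \sqrt{144 - 6 \sqrt{2}} \approx 46.564$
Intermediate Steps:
$a = - \frac{\sqrt{2}}{6}$ ($a = - \frac{1 \frac{1}{\sqrt{1 + 1}}}{3} = - \frac{1 \frac{1}{\sqrt{2}}}{3} = - \frac{1 \frac{\sqrt{2}}{2}}{3} = - \frac{\frac{1}{2} \sqrt{2}}{3} = - \frac{\sqrt{2}}{6} \approx -0.2357$)
$24 \sqrt{4 + a} = 24 \sqrt{4 - \frac{\sqrt{2}}{6}}$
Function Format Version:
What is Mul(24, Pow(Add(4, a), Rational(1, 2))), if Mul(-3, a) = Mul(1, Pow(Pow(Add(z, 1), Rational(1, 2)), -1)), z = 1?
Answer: Mul(4, Pow(Add(144, Mul(-6, Pow(2, Rational(1, 2)))), Rational(1, 2))) ≈ 46.564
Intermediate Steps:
a = Mul(Rational(-1, 6), Pow(2, Rational(1, 2))) (a = Mul(Rational(-1, 3), Mul(1, Pow(Pow(Add(1, 1), Rational(1, 2)), -1))) = Mul(Rational(-1, 3), Mul(1, Pow(Pow(2, Rational(1, 2)), -1))) = Mul(Rational(-1, 3), Mul(1, Mul(Rational(1, 2), Pow(2, Rational(1, 2))))) = Mul(Rational(-1, 3), Mul(Rational(1, 2), Pow(2, Rational(1, 2)))) = Mul(Rational(-1, 6), Pow(2, Rational(1, 2))) ≈ -0.23570)
Mul(24, Pow(Add(4, a), Rational(1, 2))) = Mul(24, Pow(Add(4, Mul(Rational(-1, 6), Pow(2, Rational(1, 2)))), Rational(1, 2)))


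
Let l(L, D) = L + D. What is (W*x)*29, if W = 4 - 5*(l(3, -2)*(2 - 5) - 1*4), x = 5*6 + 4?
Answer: 38454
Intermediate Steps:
l(L, D) = D + L
x = 34 (x = 30 + 4 = 34)
W = 39 (W = 4 - 5*((-2 + 3)*(2 - 5) - 1*4) = 4 - 5*(1*(-3) - 4) = 4 - 5*(-3 - 4) = 4 - 5*(-7) = 4 + 35 = 39)
(W*x)*29 = (39*34)*29 = 1326*29 = 38454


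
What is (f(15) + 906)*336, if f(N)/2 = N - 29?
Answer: 295008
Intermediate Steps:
f(N) = -58 + 2*N (f(N) = 2*(N - 29) = 2*(-29 + N) = -58 + 2*N)
(f(15) + 906)*336 = ((-58 + 2*15) + 906)*336 = ((-58 + 30) + 906)*336 = (-28 + 906)*336 = 878*336 = 295008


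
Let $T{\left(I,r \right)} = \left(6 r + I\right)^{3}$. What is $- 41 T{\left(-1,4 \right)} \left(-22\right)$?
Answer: $10974634$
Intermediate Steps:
$T{\left(I,r \right)} = \left(I + 6 r\right)^{3}$
$- 41 T{\left(-1,4 \right)} \left(-22\right) = - 41 \left(-1 + 6 \cdot 4\right)^{3} \left(-22\right) = - 41 \left(-1 + 24\right)^{3} \left(-22\right) = - 41 \cdot 23^{3} \left(-22\right) = \left(-41\right) 12167 \left(-22\right) = \left(-498847\right) \left(-22\right) = 10974634$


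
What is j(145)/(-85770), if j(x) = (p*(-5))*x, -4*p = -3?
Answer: 145/22872 ≈ 0.0063396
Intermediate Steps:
p = ¾ (p = -¼*(-3) = ¾ ≈ 0.75000)
j(x) = -15*x/4 (j(x) = ((¾)*(-5))*x = -15*x/4)
j(145)/(-85770) = -15/4*145/(-85770) = -2175/4*(-1/85770) = 145/22872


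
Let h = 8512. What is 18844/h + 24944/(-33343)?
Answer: 14856863/10136272 ≈ 1.4657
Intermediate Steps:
18844/h + 24944/(-33343) = 18844/8512 + 24944/(-33343) = 18844*(1/8512) + 24944*(-1/33343) = 673/304 - 24944/33343 = 14856863/10136272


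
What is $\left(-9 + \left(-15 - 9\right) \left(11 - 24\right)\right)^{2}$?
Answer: $91809$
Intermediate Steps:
$\left(-9 + \left(-15 - 9\right) \left(11 - 24\right)\right)^{2} = \left(-9 - -312\right)^{2} = \left(-9 + 312\right)^{2} = 303^{2} = 91809$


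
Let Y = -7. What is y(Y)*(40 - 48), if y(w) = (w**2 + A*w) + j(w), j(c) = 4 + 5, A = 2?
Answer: -352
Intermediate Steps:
j(c) = 9
y(w) = 9 + w**2 + 2*w (y(w) = (w**2 + 2*w) + 9 = 9 + w**2 + 2*w)
y(Y)*(40 - 48) = (9 + (-7)**2 + 2*(-7))*(40 - 48) = (9 + 49 - 14)*(-8) = 44*(-8) = -352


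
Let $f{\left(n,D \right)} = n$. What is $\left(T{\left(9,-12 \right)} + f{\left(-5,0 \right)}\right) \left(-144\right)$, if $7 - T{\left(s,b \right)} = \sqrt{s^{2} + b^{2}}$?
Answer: $1872$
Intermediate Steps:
$T{\left(s,b \right)} = 7 - \sqrt{b^{2} + s^{2}}$ ($T{\left(s,b \right)} = 7 - \sqrt{s^{2} + b^{2}} = 7 - \sqrt{b^{2} + s^{2}}$)
$\left(T{\left(9,-12 \right)} + f{\left(-5,0 \right)}\right) \left(-144\right) = \left(\left(7 - \sqrt{\left(-12\right)^{2} + 9^{2}}\right) - 5\right) \left(-144\right) = \left(\left(7 - \sqrt{144 + 81}\right) - 5\right) \left(-144\right) = \left(\left(7 - \sqrt{225}\right) - 5\right) \left(-144\right) = \left(\left(7 - 15\right) - 5\right) \left(-144\right) = \left(-8 - 5\right) \left(-144\right) = \left(-13\right) \left(-144\right) = 1872$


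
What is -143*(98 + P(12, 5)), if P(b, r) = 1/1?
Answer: -14157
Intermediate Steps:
P(b, r) = 1
-143*(98 + P(12, 5)) = -143*(98 + 1) = -143*99 = -14157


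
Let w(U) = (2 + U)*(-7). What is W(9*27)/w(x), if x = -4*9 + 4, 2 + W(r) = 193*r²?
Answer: 325613/6 ≈ 54269.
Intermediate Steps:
W(r) = -2 + 193*r²
x = -32 (x = -36 + 4 = -32)
w(U) = -14 - 7*U
W(9*27)/w(x) = (-2 + 193*(9*27)²)/(-14 - 7*(-32)) = (-2 + 193*243²)/(-14 + 224) = (-2 + 193*59049)/210 = (-2 + 11396457)*(1/210) = 11396455*(1/210) = 325613/6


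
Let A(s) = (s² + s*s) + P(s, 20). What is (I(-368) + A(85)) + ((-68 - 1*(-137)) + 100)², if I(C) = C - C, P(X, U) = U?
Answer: 43031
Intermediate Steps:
A(s) = 20 + 2*s² (A(s) = (s² + s*s) + 20 = (s² + s²) + 20 = 2*s² + 20 = 20 + 2*s²)
I(C) = 0
(I(-368) + A(85)) + ((-68 - 1*(-137)) + 100)² = (0 + (20 + 2*85²)) + ((-68 - 1*(-137)) + 100)² = (0 + (20 + 2*7225)) + ((-68 + 137) + 100)² = (0 + (20 + 14450)) + (69 + 100)² = (0 + 14470) + 169² = 14470 + 28561 = 43031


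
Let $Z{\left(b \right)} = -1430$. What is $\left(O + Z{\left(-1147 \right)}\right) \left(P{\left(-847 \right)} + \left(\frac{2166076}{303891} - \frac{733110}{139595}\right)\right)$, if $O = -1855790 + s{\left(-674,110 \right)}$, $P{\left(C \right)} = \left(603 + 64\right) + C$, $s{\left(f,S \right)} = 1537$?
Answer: $\frac{934807944031707258}{2828110943} \approx 3.3054 \cdot 10^{8}$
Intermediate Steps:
$P{\left(C \right)} = 667 + C$
$O = -1854253$ ($O = -1855790 + 1537 = -1854253$)
$\left(O + Z{\left(-1147 \right)}\right) \left(P{\left(-847 \right)} + \left(\frac{2166076}{303891} - \frac{733110}{139595}\right)\right) = \left(-1854253 - 1430\right) \left(\left(667 - 847\right) + \left(\frac{2166076}{303891} - \frac{733110}{139595}\right)\right) = - 1855683 \left(-180 + \left(2166076 \cdot \frac{1}{303891} - \frac{146622}{27919}\right)\right) = - 1855683 \left(-180 + \left(\frac{2166076}{303891} - \frac{146622}{27919}\right)\right) = - 1855683 \left(-180 + \frac{15917569642}{8484332829}\right) = \left(-1855683\right) \left(- \frac{1511262339578}{8484332829}\right) = \frac{934807944031707258}{2828110943}$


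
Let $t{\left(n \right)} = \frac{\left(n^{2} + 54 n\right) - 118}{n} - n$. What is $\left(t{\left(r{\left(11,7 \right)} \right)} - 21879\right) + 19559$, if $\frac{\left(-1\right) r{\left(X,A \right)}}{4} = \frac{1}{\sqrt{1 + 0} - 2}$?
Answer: $- \frac{4591}{2} \approx -2295.5$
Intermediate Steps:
$r{\left(X,A \right)} = 4$ ($r{\left(X,A \right)} = - \frac{4}{\sqrt{1 + 0} - 2} = - \frac{4}{\sqrt{1} - 2} = - \frac{4}{1 - 2} = - \frac{4}{-1} = \left(-4\right) \left(-1\right) = 4$)
$t{\left(n \right)} = - n + \frac{-118 + n^{2} + 54 n}{n}$ ($t{\left(n \right)} = \frac{-118 + n^{2} + 54 n}{n} - n = - n + \frac{-118 + n^{2} + 54 n}{n}$)
$\left(t{\left(r{\left(11,7 \right)} \right)} - 21879\right) + 19559 = \left(\left(54 - \frac{118}{4}\right) - 21879\right) + 19559 = \left(\left(54 - \frac{59}{2}\right) - 21879\right) + 19559 = \left(\frac{49}{2} - 21879\right) + 19559 = - \frac{43709}{2} + 19559 = - \frac{4591}{2}$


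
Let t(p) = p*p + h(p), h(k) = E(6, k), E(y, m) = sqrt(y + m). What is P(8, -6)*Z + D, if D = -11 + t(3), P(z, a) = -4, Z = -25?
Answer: 101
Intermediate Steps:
E(y, m) = sqrt(m + y)
h(k) = sqrt(6 + k) (h(k) = sqrt(k + 6) = sqrt(6 + k))
t(p) = p**2 + sqrt(6 + p) (t(p) = p*p + sqrt(6 + p) = p**2 + sqrt(6 + p))
D = 1 (D = -11 + (3**2 + sqrt(6 + 3)) = -11 + (9 + sqrt(9)) = -11 + (9 + 3) = -11 + 12 = 1)
P(8, -6)*Z + D = -4*(-25) + 1 = 100 + 1 = 101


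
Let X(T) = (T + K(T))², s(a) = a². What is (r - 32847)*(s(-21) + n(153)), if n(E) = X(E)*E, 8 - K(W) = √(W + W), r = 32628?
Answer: -878884668 + 32367762*√34 ≈ -6.9015e+8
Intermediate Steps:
K(W) = 8 - √2*√W (K(W) = 8 - √(W + W) = 8 - √(2*W) = 8 - √2*√W)
X(T) = (8 + T - √2*√T)² (X(T) = (T + (8 - √2*√T))² = (8 + T - √2*√T)²)
n(E) = E*(8 + E - √2*√E)² (n(E) = (8 + E - √2*√E)²*E = E*(8 + E - √2*√E)²)
(r - 32847)*(s(-21) + n(153)) = (32628 - 32847)*((-21)² + 153*(8 + 153 - √2*√153)²) = -219*(441 + 153*(8 + 153 - √2*3*√17)²) = -219*(441 + 153*(8 + 153 - 3*√34)²) = -219*(441 + 153*(161 - 3*√34)²) = -96579 - 33507*(161 - 3*√34)²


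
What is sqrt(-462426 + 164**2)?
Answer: I*sqrt(435530) ≈ 659.95*I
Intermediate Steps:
sqrt(-462426 + 164**2) = sqrt(-462426 + 26896) = sqrt(-435530) = I*sqrt(435530)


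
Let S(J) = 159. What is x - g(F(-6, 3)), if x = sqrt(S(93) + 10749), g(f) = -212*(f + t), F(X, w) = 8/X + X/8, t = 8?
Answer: 3763/3 + 6*sqrt(303) ≈ 1358.8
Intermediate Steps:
F(X, w) = 8/X + X/8 (F(X, w) = 8/X + X*(1/8) = 8/X + X/8)
g(f) = -1696 - 212*f (g(f) = -212*(f + 8) = -212*(8 + f) = -1696 - 212*f)
x = 6*sqrt(303) (x = sqrt(159 + 10749) = sqrt(10908) = 6*sqrt(303) ≈ 104.44)
x - g(F(-6, 3)) = 6*sqrt(303) - (-1696 - 212*(8/(-6) + (1/8)*(-6))) = 6*sqrt(303) - (-1696 - 212*(8*(-1/6) - 3/4)) = 6*sqrt(303) - (-1696 - 212*(-4/3 - 3/4)) = 6*sqrt(303) - (-1696 - 212*(-25/12)) = 6*sqrt(303) - (-1696 + 1325/3) = 6*sqrt(303) - 1*(-3763/3) = 6*sqrt(303) + 3763/3 = 3763/3 + 6*sqrt(303)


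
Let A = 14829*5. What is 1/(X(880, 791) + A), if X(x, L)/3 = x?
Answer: 1/76785 ≈ 1.3023e-5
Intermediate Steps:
X(x, L) = 3*x
A = 74145
1/(X(880, 791) + A) = 1/(3*880 + 74145) = 1/(2640 + 74145) = 1/76785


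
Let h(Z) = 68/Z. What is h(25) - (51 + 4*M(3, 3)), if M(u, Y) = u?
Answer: -1507/25 ≈ -60.280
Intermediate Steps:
h(25) - (51 + 4*M(3, 3)) = 68/25 - (51 + 4*3) = 68*(1/25) - (51 + 12) = 68/25 - 1*63 = 68/25 - 63 = -1507/25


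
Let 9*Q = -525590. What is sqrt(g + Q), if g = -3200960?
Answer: I*sqrt(29334230)/3 ≈ 1805.4*I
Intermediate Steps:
Q = -525590/9 (Q = (1/9)*(-525590) = -525590/9 ≈ -58399.)
sqrt(g + Q) = sqrt(-3200960 - 525590/9) = sqrt(-29334230/9) = I*sqrt(29334230)/3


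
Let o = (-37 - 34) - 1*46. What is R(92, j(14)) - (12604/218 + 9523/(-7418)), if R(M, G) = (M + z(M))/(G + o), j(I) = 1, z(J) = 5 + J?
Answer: -2727602391/46896596 ≈ -58.162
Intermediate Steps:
o = -117 (o = -71 - 46 = -117)
R(M, G) = (5 + 2*M)/(-117 + G) (R(M, G) = (M + (5 + M))/(G - 117) = (5 + 2*M)/(-117 + G))
R(92, j(14)) - (12604/218 + 9523/(-7418)) = (5 + 2*92)/(-117 + 1) - (12604/218 + 9523/(-7418)) = (5 + 184)/(-116) - (12604*(1/218) + 9523*(-1/7418)) = -1/116*189 - (6302/109 - 9523/7418) = -189/116 - 1*45710229/808562 = -189/116 - 45710229/808562 = -2727602391/46896596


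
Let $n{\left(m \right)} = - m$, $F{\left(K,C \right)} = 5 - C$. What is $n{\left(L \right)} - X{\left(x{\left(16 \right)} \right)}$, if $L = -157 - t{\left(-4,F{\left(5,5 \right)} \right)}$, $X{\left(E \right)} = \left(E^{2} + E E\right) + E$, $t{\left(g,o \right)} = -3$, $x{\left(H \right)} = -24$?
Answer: $-974$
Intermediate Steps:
$X{\left(E \right)} = E + 2 E^{2}$ ($X{\left(E \right)} = \left(E^{2} + E^{2}\right) + E = 2 E^{2} + E = E + 2 E^{2}$)
$L = -154$ ($L = -157 - -3 = -157 + 3 = -154$)
$n{\left(L \right)} - X{\left(x{\left(16 \right)} \right)} = \left(-1\right) \left(-154\right) - - 24 \left(1 + 2 \left(-24\right)\right) = 154 - - 24 \left(1 - 48\right) = 154 - \left(-24\right) \left(-47\right) = 154 - 1128 = -974$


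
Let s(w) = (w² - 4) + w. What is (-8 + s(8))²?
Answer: 3600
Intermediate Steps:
s(w) = -4 + w + w² (s(w) = (-4 + w²) + w = -4 + w + w²)
(-8 + s(8))² = (-8 + (-4 + 8 + 8²))² = (-8 + (-4 + 8 + 64))² = (-8 + 68)² = 60² = 3600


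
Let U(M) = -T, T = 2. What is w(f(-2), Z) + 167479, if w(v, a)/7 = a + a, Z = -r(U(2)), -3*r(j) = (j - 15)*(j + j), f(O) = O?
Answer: 503389/3 ≈ 1.6780e+5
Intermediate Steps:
U(M) = -2 (U(M) = -1*2 = -2)
r(j) = -2*j*(-15 + j)/3 (r(j) = -(j - 15)*(j + j)/3 = -(-15 + j)*2*j/3 = -2*j*(-15 + j)/3)
Z = 68/3 (Z = -2*(-2)*(15 - 1*(-2))/3 = -2*(-2)*(15 + 2)/3 = -2*(-2)*17/3 = -1*(-68/3) = 68/3 ≈ 22.667)
w(v, a) = 14*a (w(v, a) = 7*(a + a) = 7*(2*a) = 14*a)
w(f(-2), Z) + 167479 = 14*(68/3) + 167479 = 952/3 + 167479 = 503389/3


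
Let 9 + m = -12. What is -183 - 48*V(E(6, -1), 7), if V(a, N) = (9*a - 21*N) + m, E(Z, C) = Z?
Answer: 5289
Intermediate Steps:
m = -21 (m = -9 - 12 = -21)
V(a, N) = -21 - 21*N + 9*a (V(a, N) = (9*a - 21*N) - 21 = (-21*N + 9*a) - 21 = -21 - 21*N + 9*a)
-183 - 48*V(E(6, -1), 7) = -183 - 48*(-21 - 21*7 + 9*6) = -183 - 48*(-21 - 147 + 54) = -183 - 48*(-114) = -183 + 5472 = 5289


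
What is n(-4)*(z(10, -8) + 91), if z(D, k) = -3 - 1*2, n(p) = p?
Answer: -344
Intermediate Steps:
z(D, k) = -5 (z(D, k) = -3 - 2 = -5)
n(-4)*(z(10, -8) + 91) = -4*(-5 + 91) = -4*86 = -344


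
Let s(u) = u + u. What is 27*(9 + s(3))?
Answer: 405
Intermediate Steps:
s(u) = 2*u
27*(9 + s(3)) = 27*(9 + 2*3) = 27*(9 + 6) = 27*15 = 405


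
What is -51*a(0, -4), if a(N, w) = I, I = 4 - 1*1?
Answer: -153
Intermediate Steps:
I = 3 (I = 4 - 1 = 3)
a(N, w) = 3
-51*a(0, -4) = -51*3 = -153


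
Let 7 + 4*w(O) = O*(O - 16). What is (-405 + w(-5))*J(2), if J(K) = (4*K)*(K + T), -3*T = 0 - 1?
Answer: -21308/3 ≈ -7102.7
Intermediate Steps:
w(O) = -7/4 + O*(-16 + O)/4 (w(O) = -7/4 + (O*(O - 16))/4 = -7/4 + (O*(-16 + O))/4 = -7/4 + O*(-16 + O)/4)
T = 1/3 (T = -(0 - 1)/3 = -1/3*(-1) = 1/3 ≈ 0.33333)
J(K) = 4*K*(1/3 + K) (J(K) = (4*K)*(K + 1/3) = (4*K)*(1/3 + K) = 4*K*(1/3 + K))
(-405 + w(-5))*J(2) = (-405 + (-7/4 - 4*(-5) + (1/4)*(-5)**2))*((4/3)*2*(1 + 3*2)) = (-405 + (-7/4 + 20 + (1/4)*25))*((4/3)*2*(1 + 6)) = (-405 + (-7/4 + 20 + 25/4))*((4/3)*2*7) = (-405 + 49/2)*(56/3) = -761/2*56/3 = -21308/3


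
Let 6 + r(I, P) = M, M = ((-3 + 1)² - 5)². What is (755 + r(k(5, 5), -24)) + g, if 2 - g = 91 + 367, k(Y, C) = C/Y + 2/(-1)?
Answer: 294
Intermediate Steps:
k(Y, C) = -2 + C/Y (k(Y, C) = C/Y + 2*(-1) = C/Y - 2 = -2 + C/Y)
M = 1 (M = ((-2)² - 5)² = (4 - 5)² = (-1)² = 1)
r(I, P) = -5 (r(I, P) = -6 + 1 = -5)
g = -456 (g = 2 - (91 + 367) = 2 - 1*458 = 2 - 458 = -456)
(755 + r(k(5, 5), -24)) + g = (755 - 5) - 456 = 750 - 456 = 294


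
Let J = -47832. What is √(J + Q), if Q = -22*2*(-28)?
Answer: 10*I*√466 ≈ 215.87*I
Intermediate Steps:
Q = 1232 (Q = -44*(-28) = 1232)
√(J + Q) = √(-47832 + 1232) = √(-46600) = 10*I*√466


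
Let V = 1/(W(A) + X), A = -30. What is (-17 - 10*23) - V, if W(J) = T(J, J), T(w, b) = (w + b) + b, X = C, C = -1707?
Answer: -443858/1797 ≈ -247.00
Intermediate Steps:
X = -1707
T(w, b) = w + 2*b (T(w, b) = (b + w) + b = w + 2*b)
W(J) = 3*J (W(J) = J + 2*J = 3*J)
V = -1/1797 (V = 1/(3*(-30) - 1707) = 1/(-90 - 1707) = 1/(-1797) = -1/1797 ≈ -0.00055648)
(-17 - 10*23) - V = (-17 - 10*23) - 1*(-1/1797) = (-17 - 230) + 1/1797 = -247 + 1/1797 = -443858/1797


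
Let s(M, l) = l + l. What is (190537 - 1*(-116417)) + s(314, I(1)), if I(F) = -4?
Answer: 306946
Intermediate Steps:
s(M, l) = 2*l
(190537 - 1*(-116417)) + s(314, I(1)) = (190537 - 1*(-116417)) + 2*(-4) = (190537 + 116417) - 8 = 306954 - 8 = 306946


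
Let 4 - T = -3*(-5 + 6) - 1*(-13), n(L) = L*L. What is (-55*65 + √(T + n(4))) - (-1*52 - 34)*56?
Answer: 1241 + √10 ≈ 1244.2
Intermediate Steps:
n(L) = L²
T = -6 (T = 4 - (-3*(-5 + 6) - 1*(-13)) = 4 - (-3*1 + 13) = 4 - (-3 + 13) = 4 - 1*10 = 4 - 10 = -6)
(-55*65 + √(T + n(4))) - (-1*52 - 34)*56 = (-55*65 + √(-6 + 4²)) - (-1*52 - 34)*56 = (-3575 + √(-6 + 16)) - (-52 - 34)*56 = (-3575 + √10) - (-86)*56 = (-3575 + √10) - 1*(-4816) = (-3575 + √10) + 4816 = 1241 + √10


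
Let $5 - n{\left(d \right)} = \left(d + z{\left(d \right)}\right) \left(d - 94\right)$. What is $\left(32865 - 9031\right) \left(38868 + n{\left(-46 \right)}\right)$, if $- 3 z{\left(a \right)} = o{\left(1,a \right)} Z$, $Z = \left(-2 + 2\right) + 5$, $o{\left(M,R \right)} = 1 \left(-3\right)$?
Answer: $789691922$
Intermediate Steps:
$o{\left(M,R \right)} = -3$
$Z = 5$ ($Z = 0 + 5 = 5$)
$z{\left(a \right)} = 5$ ($z{\left(a \right)} = - \frac{\left(-3\right) 5}{3} = \left(- \frac{1}{3}\right) \left(-15\right) = 5$)
$n{\left(d \right)} = 5 - \left(-94 + d\right) \left(5 + d\right)$ ($n{\left(d \right)} = 5 - \left(d + 5\right) \left(d - 94\right) = 5 - \left(5 + d\right) \left(-94 + d\right) = 5 - \left(-94 + d\right) \left(5 + d\right)$)
$\left(32865 - 9031\right) \left(38868 + n{\left(-46 \right)}\right) = \left(32865 - 9031\right) \left(38868 + \left(475 - \left(-46\right)^{2} + 89 \left(-46\right)\right)\right) = 23834 \left(38868 - 5735\right) = 23834 \cdot 33133 = 789691922$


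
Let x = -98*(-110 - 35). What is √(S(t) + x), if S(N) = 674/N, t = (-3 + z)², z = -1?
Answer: √228034/4 ≈ 119.38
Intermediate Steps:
x = 14210 (x = -98*(-145) = 14210)
t = 16 (t = (-3 - 1)² = (-4)² = 16)
√(S(t) + x) = √(674/16 + 14210) = √(674*(1/16) + 14210) = √(337/8 + 14210) = √(114017/8) = √228034/4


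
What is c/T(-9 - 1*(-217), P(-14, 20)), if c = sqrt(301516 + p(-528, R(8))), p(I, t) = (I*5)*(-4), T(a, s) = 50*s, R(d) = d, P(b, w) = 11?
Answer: sqrt(78019)/275 ≈ 1.0157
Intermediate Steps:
p(I, t) = -20*I (p(I, t) = (5*I)*(-4) = -20*I)
c = 2*sqrt(78019) (c = sqrt(301516 - 20*(-528)) = sqrt(301516 + 10560) = sqrt(312076) = 2*sqrt(78019) ≈ 558.64)
c/T(-9 - 1*(-217), P(-14, 20)) = (2*sqrt(78019))/((50*11)) = (2*sqrt(78019))/550 = (2*sqrt(78019))*(1/550) = sqrt(78019)/275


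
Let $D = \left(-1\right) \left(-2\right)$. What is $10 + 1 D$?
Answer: $12$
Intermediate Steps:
$D = 2$
$10 + 1 D = 10 + 1 \cdot 2 = 10 + 2 = 12$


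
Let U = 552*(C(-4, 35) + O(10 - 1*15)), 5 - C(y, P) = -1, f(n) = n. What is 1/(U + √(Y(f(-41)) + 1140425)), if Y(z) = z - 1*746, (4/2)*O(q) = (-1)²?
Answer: 1794/5867053 - √1139638/11734106 ≈ 0.00021480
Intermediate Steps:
C(y, P) = 6 (C(y, P) = 5 - 1*(-1) = 5 + 1 = 6)
O(q) = ½ (O(q) = (½)*(-1)² = (½)*1 = ½)
Y(z) = -746 + z (Y(z) = z - 746 = -746 + z)
U = 3588 (U = 552*(6 + ½) = 552*(13/2) = 3588)
1/(U + √(Y(f(-41)) + 1140425)) = 1/(3588 + √((-746 - 41) + 1140425)) = 1/(3588 + √(-787 + 1140425)) = 1/(3588 + √1139638)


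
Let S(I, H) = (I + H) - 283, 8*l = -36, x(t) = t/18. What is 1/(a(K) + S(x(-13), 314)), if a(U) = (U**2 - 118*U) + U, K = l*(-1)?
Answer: -36/17135 ≈ -0.0021010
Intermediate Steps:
x(t) = t/18 (x(t) = t*(1/18) = t/18)
l = -9/2 (l = (1/8)*(-36) = -9/2 ≈ -4.5000)
S(I, H) = -283 + H + I (S(I, H) = (H + I) - 283 = -283 + H + I)
K = 9/2 (K = -9/2*(-1) = 9/2 ≈ 4.5000)
a(U) = U**2 - 117*U
1/(a(K) + S(x(-13), 314)) = 1/(9*(-117 + 9/2)/2 + (-283 + 314 + (1/18)*(-13))) = 1/((9/2)*(-225/2) + (-283 + 314 - 13/18)) = 1/(-2025/4 + 545/18) = 1/(-17135/36) = -36/17135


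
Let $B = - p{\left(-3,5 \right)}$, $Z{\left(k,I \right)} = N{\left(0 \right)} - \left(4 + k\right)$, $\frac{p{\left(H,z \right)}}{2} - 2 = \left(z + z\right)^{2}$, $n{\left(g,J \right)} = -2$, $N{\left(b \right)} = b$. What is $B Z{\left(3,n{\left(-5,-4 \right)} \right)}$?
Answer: $1428$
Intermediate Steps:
$p{\left(H,z \right)} = 4 + 8 z^{2}$ ($p{\left(H,z \right)} = 4 + 2 \left(z + z\right)^{2} = 4 + 2 \left(2 z\right)^{2} = 4 + 2 \cdot 4 z^{2} = 4 + 8 z^{2}$)
$Z{\left(k,I \right)} = -4 - k$ ($Z{\left(k,I \right)} = 0 - \left(4 + k\right) = -4 - k$)
$B = -204$ ($B = - (4 + 8 \cdot 5^{2}) = - (4 + 8 \cdot 25) = - (4 + 200) = \left(-1\right) 204 = -204$)
$B Z{\left(3,n{\left(-5,-4 \right)} \right)} = - 204 \left(-4 - 3\right) = \left(-204\right) \left(-7\right) = 1428$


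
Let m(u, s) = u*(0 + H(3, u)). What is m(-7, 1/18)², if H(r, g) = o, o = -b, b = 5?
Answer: 1225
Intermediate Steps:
o = -5 (o = -1*5 = -5)
H(r, g) = -5
m(u, s) = -5*u (m(u, s) = u*(0 - 5) = u*(-5) = -5*u)
m(-7, 1/18)² = (-5*(-7))² = 35² = 1225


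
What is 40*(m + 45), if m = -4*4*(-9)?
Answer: 7560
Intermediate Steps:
m = 144 (m = -16*(-9) = 144)
40*(m + 45) = 40*(144 + 45) = 40*189 = 7560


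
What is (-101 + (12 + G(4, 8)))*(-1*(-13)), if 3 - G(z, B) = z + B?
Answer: -1274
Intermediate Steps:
G(z, B) = 3 - B - z (G(z, B) = 3 - (z + B) = 3 - (B + z) = 3 + (-B - z) = 3 - B - z)
(-101 + (12 + G(4, 8)))*(-1*(-13)) = (-101 + (12 + (3 - 1*8 - 1*4)))*(-1*(-13)) = (-101 + (12 + (3 - 8 - 4)))*13 = (-101 + (12 - 9))*13 = (-101 + 3)*13 = -98*13 = -1274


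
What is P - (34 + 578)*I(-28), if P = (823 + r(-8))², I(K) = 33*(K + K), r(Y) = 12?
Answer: 1828201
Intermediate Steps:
I(K) = 66*K (I(K) = 33*(2*K) = 66*K)
P = 697225 (P = (823 + 12)² = 835² = 697225)
P - (34 + 578)*I(-28) = 697225 - (34 + 578)*66*(-28) = 697225 - 612*(-1848) = 697225 - 1*(-1130976) = 697225 + 1130976 = 1828201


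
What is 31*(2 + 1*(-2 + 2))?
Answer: 62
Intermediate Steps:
31*(2 + 1*(-2 + 2)) = 31*(2 + 1*0) = 31*(2 + 0) = 31*2 = 62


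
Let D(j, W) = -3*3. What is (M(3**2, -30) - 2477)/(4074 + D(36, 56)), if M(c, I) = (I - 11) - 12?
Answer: -506/813 ≈ -0.62239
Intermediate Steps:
D(j, W) = -9
M(c, I) = -23 + I (M(c, I) = (-11 + I) - 12 = -23 + I)
(M(3**2, -30) - 2477)/(4074 + D(36, 56)) = ((-23 - 30) - 2477)/(4074 - 9) = (-53 - 2477)/4065 = -2530*1/4065 = -506/813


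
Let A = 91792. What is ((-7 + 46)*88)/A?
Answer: 429/11474 ≈ 0.037389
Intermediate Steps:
((-7 + 46)*88)/A = ((-7 + 46)*88)/91792 = (39*88)*(1/91792) = 3432*(1/91792) = 429/11474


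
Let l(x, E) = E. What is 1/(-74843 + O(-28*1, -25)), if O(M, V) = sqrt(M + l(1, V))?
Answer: -74843/5601474702 - I*sqrt(53)/5601474702 ≈ -1.3361e-5 - 1.2997e-9*I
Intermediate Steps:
O(M, V) = sqrt(M + V)
1/(-74843 + O(-28*1, -25)) = 1/(-74843 + sqrt(-28*1 - 25)) = 1/(-74843 + sqrt(-28 - 25)) = 1/(-74843 + sqrt(-53)) = 1/(-74843 + I*sqrt(53))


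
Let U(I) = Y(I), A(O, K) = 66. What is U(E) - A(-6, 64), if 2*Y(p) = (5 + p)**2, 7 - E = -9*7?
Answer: 5493/2 ≈ 2746.5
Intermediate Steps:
E = 70 (E = 7 - (-9)*7 = 7 - 1*(-63) = 7 + 63 = 70)
Y(p) = (5 + p)**2/2
U(I) = (5 + I)**2/2
U(E) - A(-6, 64) = (5 + 70)**2/2 - 1*66 = (1/2)*75**2 - 66 = (1/2)*5625 - 66 = 5625/2 - 66 = 5493/2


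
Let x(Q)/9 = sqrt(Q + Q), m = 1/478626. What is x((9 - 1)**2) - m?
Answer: -1/478626 + 72*sqrt(2) ≈ 101.82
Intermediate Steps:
m = 1/478626 ≈ 2.0893e-6
x(Q) = 9*sqrt(2)*sqrt(Q) (x(Q) = 9*sqrt(Q + Q) = 9*sqrt(2*Q) = 9*(sqrt(2)*sqrt(Q)) = 9*sqrt(2)*sqrt(Q))
x((9 - 1)**2) - m = 9*sqrt(2)*sqrt((9 - 1)**2) - 1*1/478626 = 9*sqrt(2)*sqrt(8**2) - 1/478626 = 9*sqrt(2)*sqrt(64) - 1/478626 = 9*sqrt(2)*8 - 1/478626 = 72*sqrt(2) - 1/478626 = -1/478626 + 72*sqrt(2)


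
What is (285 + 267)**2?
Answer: 304704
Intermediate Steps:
(285 + 267)**2 = 552**2 = 304704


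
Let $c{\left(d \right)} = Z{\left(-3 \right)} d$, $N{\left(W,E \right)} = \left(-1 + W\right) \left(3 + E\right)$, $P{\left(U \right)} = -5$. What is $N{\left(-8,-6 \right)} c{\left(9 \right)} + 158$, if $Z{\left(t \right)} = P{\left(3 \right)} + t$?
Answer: $-1786$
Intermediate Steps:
$Z{\left(t \right)} = -5 + t$
$c{\left(d \right)} = - 8 d$ ($c{\left(d \right)} = \left(-5 - 3\right) d = - 8 d$)
$N{\left(-8,-6 \right)} c{\left(9 \right)} + 158 = \left(-3 - -6 + 3 \left(-8\right) - -48\right) \left(\left(-8\right) 9\right) + 158 = \left(-3 + 6 - 24 + 48\right) \left(-72\right) + 158 = 27 \left(-72\right) + 158 = -1944 + 158 = -1786$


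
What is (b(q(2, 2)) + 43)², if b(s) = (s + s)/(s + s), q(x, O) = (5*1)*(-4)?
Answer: 1936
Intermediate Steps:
q(x, O) = -20 (q(x, O) = 5*(-4) = -20)
b(s) = 1 (b(s) = (2*s)/((2*s)) = (2*s)*(1/(2*s)) = 1)
(b(q(2, 2)) + 43)² = (1 + 43)² = 44² = 1936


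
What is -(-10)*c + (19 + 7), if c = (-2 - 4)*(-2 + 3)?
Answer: -34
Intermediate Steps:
c = -6 (c = -6*1 = -6)
-(-10)*c + (19 + 7) = -(-10)*(-6) + (19 + 7) = -2*30 + 26 = -60 + 26 = -34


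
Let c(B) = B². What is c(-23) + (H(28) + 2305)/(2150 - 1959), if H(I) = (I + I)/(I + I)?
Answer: 103345/191 ≈ 541.07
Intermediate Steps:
H(I) = 1 (H(I) = (2*I)/((2*I)) = (2*I)*(1/(2*I)) = 1)
c(-23) + (H(28) + 2305)/(2150 - 1959) = (-23)² + (1 + 2305)/(2150 - 1959) = 529 + 2306/191 = 103345/191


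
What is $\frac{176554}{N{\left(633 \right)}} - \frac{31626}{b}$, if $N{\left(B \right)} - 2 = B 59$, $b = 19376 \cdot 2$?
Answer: $\frac{404330081}{103382032} \approx 3.911$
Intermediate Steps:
$b = 38752$
$N{\left(B \right)} = 2 + 59 B$ ($N{\left(B \right)} = 2 + B 59 = 2 + 59 B$)
$\frac{176554}{N{\left(633 \right)}} - \frac{31626}{b} = \frac{176554}{2 + 59 \cdot 633} - \frac{31626}{38752} = \frac{176554}{2 + 37347} - \frac{2259}{2768} = \frac{176554}{37349} - \frac{2259}{2768} = \frac{404330081}{103382032}$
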